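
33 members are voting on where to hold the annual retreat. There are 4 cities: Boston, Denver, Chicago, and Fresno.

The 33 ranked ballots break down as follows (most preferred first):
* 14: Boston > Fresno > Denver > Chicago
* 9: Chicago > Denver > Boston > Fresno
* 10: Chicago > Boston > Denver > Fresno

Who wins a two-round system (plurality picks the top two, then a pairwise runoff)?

Chicago

Round 1 first-place votes: Boston 14, Denver 0, Chicago 19, Fresno 0. Chicago and Boston advance.
Runoff: Chicago is ranked above Boston on 19 ballots, Boston above Chicago on 14.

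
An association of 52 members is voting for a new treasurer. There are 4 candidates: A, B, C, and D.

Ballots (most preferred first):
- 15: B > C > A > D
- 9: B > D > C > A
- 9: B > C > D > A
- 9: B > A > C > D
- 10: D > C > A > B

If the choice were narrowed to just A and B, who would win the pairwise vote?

A is ranked above B on 10 ballots; B above A on 42.

B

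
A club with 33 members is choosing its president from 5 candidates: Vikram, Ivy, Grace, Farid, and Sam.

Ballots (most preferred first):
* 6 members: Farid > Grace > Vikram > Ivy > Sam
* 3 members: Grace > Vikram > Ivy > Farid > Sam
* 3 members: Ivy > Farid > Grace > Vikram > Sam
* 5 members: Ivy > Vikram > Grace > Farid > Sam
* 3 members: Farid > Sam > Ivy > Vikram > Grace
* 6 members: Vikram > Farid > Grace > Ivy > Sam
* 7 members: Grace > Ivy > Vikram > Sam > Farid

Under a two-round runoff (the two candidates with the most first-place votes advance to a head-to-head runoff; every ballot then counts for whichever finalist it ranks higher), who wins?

Round 1 first-place votes: Vikram 6, Ivy 8, Grace 10, Farid 9, Sam 0. Grace and Farid advance.
Runoff: Grace is ranked above Farid on 15 ballots, Farid above Grace on 18.

Farid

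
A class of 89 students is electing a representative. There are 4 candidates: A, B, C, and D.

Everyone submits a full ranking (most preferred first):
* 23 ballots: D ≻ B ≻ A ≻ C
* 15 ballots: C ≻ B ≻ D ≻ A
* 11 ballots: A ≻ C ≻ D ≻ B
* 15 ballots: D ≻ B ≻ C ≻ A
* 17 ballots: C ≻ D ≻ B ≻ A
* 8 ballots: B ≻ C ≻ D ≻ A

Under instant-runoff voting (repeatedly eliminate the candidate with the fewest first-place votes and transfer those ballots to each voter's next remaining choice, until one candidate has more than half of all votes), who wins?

C

Round 1: A 11, B 8, C 32, D 38. B eliminated.
Round 2: A 11, C 40, D 38. A eliminated.
Round 3: C 51, D 38. C has a majority (≥45).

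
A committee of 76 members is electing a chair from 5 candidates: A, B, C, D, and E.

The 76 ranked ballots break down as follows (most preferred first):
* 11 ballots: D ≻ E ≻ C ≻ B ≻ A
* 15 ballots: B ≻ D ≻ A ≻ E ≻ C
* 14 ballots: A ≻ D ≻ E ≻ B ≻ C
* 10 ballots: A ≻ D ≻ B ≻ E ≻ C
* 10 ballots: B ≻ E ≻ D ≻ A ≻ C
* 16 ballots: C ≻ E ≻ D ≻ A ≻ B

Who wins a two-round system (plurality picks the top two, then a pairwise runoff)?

A

Round 1 first-place votes: A 24, B 25, C 16, D 11, E 0. B and A advance.
Runoff: B is ranked above A on 36 ballots, A above B on 40.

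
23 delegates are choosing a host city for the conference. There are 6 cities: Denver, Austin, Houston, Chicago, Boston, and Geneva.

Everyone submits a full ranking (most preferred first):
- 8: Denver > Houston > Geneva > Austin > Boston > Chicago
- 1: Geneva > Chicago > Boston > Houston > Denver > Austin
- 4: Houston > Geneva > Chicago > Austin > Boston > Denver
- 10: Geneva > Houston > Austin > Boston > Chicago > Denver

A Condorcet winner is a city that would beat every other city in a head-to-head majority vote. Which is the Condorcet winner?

Houston

Houston vs Denver: 15–8
Houston vs Austin: 23–0
Houston vs Chicago: 22–1
Houston vs Boston: 22–1
Houston vs Geneva: 12–11
Houston beats every other city.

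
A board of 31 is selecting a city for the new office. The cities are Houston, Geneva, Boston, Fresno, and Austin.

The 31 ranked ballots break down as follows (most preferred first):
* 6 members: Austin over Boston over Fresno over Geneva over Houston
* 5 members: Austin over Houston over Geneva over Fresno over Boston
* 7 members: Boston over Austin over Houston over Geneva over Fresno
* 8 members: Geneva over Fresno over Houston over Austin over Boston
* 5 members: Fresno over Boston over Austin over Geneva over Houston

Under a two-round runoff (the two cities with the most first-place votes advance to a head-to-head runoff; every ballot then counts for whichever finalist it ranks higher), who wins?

Round 1 first-place votes: Houston 0, Geneva 8, Boston 7, Fresno 5, Austin 11. Austin and Geneva advance.
Runoff: Austin is ranked above Geneva on 23 ballots, Geneva above Austin on 8.

Austin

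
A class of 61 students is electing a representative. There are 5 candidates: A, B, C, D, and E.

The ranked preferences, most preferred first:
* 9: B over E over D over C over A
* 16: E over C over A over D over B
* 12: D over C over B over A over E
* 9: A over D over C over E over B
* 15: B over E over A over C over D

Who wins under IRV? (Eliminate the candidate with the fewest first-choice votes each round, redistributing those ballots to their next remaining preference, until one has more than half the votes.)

D

Round 1: A 9, B 24, C 0, D 12, E 16. C eliminated.
Round 2: A 9, B 24, D 12, E 16. A eliminated.
Round 3: B 24, D 21, E 16. E eliminated.
Round 4: B 24, D 37. D has a majority (≥31).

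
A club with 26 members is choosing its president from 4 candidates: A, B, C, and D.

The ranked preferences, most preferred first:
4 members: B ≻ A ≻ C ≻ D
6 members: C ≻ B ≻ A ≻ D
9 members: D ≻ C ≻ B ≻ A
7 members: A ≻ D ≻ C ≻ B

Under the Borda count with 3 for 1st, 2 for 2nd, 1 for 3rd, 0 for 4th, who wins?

C

A: 4×2 + 6×1 + 9×0 + 7×3 = 35
B: 4×3 + 6×2 + 9×1 + 7×0 = 33
C: 4×1 + 6×3 + 9×2 + 7×1 = 47
D: 4×0 + 6×0 + 9×3 + 7×2 = 41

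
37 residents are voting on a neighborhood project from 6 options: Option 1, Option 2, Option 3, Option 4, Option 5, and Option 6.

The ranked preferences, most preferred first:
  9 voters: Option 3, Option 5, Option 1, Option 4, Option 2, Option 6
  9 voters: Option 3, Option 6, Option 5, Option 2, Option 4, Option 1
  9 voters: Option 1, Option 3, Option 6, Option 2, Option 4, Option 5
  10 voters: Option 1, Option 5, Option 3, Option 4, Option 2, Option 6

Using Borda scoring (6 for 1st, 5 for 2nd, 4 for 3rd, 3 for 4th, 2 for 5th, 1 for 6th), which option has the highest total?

Option 1: 9×4 + 9×1 + 9×6 + 10×6 = 159
Option 2: 9×2 + 9×3 + 9×3 + 10×2 = 92
Option 3: 9×6 + 9×6 + 9×5 + 10×4 = 193
Option 4: 9×3 + 9×2 + 9×2 + 10×3 = 93
Option 5: 9×5 + 9×4 + 9×1 + 10×5 = 140
Option 6: 9×1 + 9×5 + 9×4 + 10×1 = 100

Option 3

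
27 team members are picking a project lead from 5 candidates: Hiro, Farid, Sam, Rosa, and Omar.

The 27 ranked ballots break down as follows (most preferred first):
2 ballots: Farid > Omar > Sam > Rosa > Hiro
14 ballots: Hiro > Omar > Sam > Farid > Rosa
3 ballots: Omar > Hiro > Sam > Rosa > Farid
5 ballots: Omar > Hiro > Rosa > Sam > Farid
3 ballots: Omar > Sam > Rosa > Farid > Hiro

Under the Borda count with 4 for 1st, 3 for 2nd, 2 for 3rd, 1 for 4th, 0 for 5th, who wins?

Hiro: 2×0 + 14×4 + 3×3 + 5×3 + 3×0 = 80
Farid: 2×4 + 14×1 + 3×0 + 5×0 + 3×1 = 25
Sam: 2×2 + 14×2 + 3×2 + 5×1 + 3×3 = 52
Rosa: 2×1 + 14×0 + 3×1 + 5×2 + 3×2 = 21
Omar: 2×3 + 14×3 + 3×4 + 5×4 + 3×4 = 92

Omar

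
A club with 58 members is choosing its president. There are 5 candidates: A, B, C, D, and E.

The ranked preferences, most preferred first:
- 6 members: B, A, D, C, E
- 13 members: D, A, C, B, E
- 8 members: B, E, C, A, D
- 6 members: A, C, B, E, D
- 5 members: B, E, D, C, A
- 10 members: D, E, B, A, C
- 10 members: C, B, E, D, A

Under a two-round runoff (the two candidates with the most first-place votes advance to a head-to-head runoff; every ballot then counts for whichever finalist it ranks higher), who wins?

Round 1 first-place votes: A 6, B 19, C 10, D 23, E 0. D and B advance.
Runoff: D is ranked above B on 23 ballots, B above D on 35.

B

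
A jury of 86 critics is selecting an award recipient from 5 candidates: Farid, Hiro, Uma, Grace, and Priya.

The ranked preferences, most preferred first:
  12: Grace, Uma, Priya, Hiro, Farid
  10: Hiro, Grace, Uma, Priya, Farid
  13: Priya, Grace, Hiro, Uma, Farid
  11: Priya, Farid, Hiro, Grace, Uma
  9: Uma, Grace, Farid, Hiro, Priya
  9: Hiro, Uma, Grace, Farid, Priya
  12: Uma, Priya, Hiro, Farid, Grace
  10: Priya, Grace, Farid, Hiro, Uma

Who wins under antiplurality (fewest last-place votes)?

Last-place votes: Farid 35, Hiro 0, Uma 21, Grace 12, Priya 18.

Hiro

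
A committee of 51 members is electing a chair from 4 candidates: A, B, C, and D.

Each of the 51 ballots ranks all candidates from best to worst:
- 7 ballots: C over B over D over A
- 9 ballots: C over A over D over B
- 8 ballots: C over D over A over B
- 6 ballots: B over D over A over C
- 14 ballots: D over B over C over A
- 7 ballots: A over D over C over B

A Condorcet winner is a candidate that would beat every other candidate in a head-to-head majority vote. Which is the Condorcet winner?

D

D vs A: 35–16
D vs B: 38–13
D vs C: 27–24
D beats every other candidate.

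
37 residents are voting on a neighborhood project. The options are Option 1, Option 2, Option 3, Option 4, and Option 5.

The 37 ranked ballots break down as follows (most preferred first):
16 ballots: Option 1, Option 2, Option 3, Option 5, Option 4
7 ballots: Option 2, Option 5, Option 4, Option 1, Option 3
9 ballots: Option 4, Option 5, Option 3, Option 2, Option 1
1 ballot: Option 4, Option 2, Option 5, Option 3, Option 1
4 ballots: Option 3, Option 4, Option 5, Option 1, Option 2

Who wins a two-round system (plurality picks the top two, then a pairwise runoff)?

Option 4

Round 1 first-place votes: Option 1 16, Option 2 7, Option 3 4, Option 4 10, Option 5 0. Option 1 and Option 4 advance.
Runoff: Option 1 is ranked above Option 4 on 16 ballots, Option 4 above Option 1 on 21.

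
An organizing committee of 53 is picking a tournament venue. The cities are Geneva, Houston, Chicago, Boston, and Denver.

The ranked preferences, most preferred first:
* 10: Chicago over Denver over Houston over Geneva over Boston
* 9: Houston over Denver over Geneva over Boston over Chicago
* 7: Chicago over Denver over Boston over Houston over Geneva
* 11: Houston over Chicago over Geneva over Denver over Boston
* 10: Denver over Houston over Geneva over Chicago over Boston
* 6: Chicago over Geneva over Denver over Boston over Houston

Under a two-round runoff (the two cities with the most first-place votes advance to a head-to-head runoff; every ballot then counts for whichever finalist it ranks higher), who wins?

Houston

Round 1 first-place votes: Geneva 0, Houston 20, Chicago 23, Boston 0, Denver 10. Chicago and Houston advance.
Runoff: Chicago is ranked above Houston on 23 ballots, Houston above Chicago on 30.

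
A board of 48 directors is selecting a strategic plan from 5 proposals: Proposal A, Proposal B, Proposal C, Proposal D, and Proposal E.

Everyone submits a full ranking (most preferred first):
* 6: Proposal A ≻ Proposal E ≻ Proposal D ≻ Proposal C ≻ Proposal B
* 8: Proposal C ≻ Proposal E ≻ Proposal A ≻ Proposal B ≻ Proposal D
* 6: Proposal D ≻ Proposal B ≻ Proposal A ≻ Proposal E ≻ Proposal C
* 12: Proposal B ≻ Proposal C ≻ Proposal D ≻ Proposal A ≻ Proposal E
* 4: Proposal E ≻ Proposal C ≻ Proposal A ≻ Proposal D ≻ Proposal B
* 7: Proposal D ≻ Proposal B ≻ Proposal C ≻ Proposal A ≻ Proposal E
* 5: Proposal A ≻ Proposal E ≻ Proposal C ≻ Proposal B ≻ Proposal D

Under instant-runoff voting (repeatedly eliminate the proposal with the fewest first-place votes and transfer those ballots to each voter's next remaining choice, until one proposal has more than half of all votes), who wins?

Round 1: Proposal A 11, Proposal B 12, Proposal C 8, Proposal D 13, Proposal E 4. Proposal E eliminated.
Round 2: Proposal A 11, Proposal B 12, Proposal C 12, Proposal D 13. Proposal A eliminated.
Round 3: Proposal B 12, Proposal C 17, Proposal D 19. Proposal B eliminated.
Round 4: Proposal C 29, Proposal D 19. Proposal C has a majority (≥25).

Proposal C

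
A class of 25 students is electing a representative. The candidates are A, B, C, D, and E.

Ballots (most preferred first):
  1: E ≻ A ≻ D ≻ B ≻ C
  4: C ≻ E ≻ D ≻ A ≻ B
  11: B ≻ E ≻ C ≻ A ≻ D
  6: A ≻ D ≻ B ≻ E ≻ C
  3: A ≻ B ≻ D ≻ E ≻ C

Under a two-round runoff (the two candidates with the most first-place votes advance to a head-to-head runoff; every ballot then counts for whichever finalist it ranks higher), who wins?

Round 1 first-place votes: A 9, B 11, C 4, D 0, E 1. B and A advance.
Runoff: B is ranked above A on 11 ballots, A above B on 14.

A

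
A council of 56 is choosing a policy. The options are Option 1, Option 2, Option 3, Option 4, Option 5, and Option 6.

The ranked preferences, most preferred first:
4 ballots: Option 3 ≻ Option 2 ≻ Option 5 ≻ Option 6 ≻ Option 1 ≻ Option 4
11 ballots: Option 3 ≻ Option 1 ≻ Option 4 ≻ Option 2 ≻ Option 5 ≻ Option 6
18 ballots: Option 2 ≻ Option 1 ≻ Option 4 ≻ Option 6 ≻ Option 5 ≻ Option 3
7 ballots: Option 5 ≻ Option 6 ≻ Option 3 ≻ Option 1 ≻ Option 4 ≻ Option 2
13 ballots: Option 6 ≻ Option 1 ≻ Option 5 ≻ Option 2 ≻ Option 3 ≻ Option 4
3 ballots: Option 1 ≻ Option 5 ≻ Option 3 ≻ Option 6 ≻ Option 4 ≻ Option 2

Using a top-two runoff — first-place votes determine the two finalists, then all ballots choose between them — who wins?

Option 2

Round 1 first-place votes: Option 1 3, Option 2 18, Option 3 15, Option 4 0, Option 5 7, Option 6 13. Option 2 and Option 3 advance.
Runoff: Option 2 is ranked above Option 3 on 31 ballots, Option 3 above Option 2 on 25.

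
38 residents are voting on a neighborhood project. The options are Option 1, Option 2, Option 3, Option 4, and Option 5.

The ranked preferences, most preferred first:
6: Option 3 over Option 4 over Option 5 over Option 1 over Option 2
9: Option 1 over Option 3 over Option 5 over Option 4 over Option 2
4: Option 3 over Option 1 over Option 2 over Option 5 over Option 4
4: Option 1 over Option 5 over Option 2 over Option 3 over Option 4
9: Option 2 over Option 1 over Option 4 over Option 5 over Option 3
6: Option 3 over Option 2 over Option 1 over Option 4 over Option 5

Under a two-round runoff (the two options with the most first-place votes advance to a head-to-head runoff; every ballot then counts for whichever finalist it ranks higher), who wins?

Option 1

Round 1 first-place votes: Option 1 13, Option 2 9, Option 3 16, Option 4 0, Option 5 0. Option 3 and Option 1 advance.
Runoff: Option 3 is ranked above Option 1 on 16 ballots, Option 1 above Option 3 on 22.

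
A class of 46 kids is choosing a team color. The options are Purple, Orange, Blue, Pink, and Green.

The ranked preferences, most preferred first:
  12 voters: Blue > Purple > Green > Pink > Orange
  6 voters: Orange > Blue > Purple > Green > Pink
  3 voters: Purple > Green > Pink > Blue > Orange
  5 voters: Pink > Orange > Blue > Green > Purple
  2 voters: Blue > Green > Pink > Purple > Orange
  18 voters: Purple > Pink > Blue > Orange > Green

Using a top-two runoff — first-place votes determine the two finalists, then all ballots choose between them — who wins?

Round 1 first-place votes: Purple 21, Orange 6, Blue 14, Pink 5, Green 0. Purple and Blue advance.
Runoff: Purple is ranked above Blue on 21 ballots, Blue above Purple on 25.

Blue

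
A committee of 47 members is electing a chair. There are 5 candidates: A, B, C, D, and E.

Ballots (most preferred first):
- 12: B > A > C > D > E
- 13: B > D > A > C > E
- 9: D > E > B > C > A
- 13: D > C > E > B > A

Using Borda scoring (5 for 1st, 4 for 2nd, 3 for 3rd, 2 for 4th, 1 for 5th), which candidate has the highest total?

A: 12×4 + 13×3 + 9×1 + 13×1 = 109
B: 12×5 + 13×5 + 9×3 + 13×2 = 178
C: 12×3 + 13×2 + 9×2 + 13×4 = 132
D: 12×2 + 13×4 + 9×5 + 13×5 = 186
E: 12×1 + 13×1 + 9×4 + 13×3 = 100

D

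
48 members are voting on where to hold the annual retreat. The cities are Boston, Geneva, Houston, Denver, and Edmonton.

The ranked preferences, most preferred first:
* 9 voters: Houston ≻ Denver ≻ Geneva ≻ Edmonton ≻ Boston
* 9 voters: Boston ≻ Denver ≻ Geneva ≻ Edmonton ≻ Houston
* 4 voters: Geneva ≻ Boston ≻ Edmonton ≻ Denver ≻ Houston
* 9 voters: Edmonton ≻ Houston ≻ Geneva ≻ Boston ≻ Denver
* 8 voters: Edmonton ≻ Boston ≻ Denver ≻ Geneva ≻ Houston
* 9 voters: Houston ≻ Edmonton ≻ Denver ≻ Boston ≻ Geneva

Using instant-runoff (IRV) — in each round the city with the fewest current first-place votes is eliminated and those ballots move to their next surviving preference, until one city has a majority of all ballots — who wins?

Round 1: Boston 9, Geneva 4, Houston 18, Denver 0, Edmonton 17. Denver eliminated.
Round 2: Boston 9, Geneva 4, Houston 18, Edmonton 17. Geneva eliminated.
Round 3: Boston 13, Houston 18, Edmonton 17. Boston eliminated.
Round 4: Houston 18, Edmonton 30. Edmonton has a majority (≥25).

Edmonton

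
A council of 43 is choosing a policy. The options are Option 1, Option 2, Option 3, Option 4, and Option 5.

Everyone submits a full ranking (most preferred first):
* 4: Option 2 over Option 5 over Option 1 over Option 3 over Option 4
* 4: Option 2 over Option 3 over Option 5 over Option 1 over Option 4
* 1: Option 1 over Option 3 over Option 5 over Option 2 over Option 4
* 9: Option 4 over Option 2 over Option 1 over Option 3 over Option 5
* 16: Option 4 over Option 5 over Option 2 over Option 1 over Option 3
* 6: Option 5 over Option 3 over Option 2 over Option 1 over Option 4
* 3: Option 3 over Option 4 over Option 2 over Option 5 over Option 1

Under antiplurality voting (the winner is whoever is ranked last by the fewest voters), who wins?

Option 2

Last-place votes: Option 1 3, Option 2 0, Option 3 16, Option 4 15, Option 5 9.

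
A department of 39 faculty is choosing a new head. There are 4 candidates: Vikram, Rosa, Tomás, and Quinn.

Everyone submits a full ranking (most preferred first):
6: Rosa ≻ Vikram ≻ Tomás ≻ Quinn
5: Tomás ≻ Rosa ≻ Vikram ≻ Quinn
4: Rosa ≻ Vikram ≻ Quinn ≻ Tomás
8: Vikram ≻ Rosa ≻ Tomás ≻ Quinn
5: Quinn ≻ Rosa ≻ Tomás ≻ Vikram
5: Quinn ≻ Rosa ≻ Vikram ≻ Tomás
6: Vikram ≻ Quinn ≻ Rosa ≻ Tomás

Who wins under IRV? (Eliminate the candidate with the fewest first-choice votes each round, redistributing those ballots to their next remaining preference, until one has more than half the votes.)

Rosa

Round 1: Vikram 14, Rosa 10, Tomás 5, Quinn 10. Tomás eliminated.
Round 2: Vikram 14, Rosa 15, Quinn 10. Quinn eliminated.
Round 3: Vikram 14, Rosa 25. Rosa has a majority (≥20).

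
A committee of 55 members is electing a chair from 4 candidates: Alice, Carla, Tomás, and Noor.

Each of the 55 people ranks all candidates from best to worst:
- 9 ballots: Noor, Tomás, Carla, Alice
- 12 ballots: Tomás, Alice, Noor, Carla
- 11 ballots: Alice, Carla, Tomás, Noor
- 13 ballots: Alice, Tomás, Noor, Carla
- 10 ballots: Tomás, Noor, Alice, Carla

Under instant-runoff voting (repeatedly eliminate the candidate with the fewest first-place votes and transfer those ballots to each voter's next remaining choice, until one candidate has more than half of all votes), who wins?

Tomás

Round 1: Alice 24, Carla 0, Tomás 22, Noor 9. Carla eliminated.
Round 2: Alice 24, Tomás 22, Noor 9. Noor eliminated.
Round 3: Alice 24, Tomás 31. Tomás has a majority (≥28).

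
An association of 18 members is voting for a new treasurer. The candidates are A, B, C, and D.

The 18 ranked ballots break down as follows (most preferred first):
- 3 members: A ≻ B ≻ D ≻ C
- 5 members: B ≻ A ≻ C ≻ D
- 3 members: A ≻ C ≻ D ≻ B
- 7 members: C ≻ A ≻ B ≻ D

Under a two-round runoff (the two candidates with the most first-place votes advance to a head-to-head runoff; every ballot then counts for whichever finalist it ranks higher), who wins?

A

Round 1 first-place votes: A 6, B 5, C 7, D 0. C and A advance.
Runoff: C is ranked above A on 7 ballots, A above C on 11.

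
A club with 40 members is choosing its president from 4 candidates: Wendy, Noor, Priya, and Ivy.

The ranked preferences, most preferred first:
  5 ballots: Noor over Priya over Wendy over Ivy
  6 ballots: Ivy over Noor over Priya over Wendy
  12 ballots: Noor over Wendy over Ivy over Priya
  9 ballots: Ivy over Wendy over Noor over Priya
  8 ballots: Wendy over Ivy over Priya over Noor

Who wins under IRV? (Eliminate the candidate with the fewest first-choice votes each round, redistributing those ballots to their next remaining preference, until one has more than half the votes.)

Ivy

Round 1: Wendy 8, Noor 17, Priya 0, Ivy 15. Priya eliminated.
Round 2: Wendy 8, Noor 17, Ivy 15. Wendy eliminated.
Round 3: Noor 17, Ivy 23. Ivy has a majority (≥21).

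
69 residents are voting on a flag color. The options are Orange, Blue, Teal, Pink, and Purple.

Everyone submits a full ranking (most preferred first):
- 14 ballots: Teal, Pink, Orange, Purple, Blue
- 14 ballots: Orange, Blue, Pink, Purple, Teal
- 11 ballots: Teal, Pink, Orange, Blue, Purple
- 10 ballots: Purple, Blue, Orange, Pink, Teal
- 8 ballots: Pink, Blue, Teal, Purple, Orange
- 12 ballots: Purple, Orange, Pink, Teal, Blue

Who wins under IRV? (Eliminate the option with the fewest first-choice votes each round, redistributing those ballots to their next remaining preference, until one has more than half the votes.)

Purple

Round 1: Orange 14, Blue 0, Teal 25, Pink 8, Purple 22. Blue eliminated.
Round 2: Orange 14, Teal 25, Pink 8, Purple 22. Pink eliminated.
Round 3: Orange 14, Teal 33, Purple 22. Orange eliminated.
Round 4: Teal 33, Purple 36. Purple has a majority (≥35).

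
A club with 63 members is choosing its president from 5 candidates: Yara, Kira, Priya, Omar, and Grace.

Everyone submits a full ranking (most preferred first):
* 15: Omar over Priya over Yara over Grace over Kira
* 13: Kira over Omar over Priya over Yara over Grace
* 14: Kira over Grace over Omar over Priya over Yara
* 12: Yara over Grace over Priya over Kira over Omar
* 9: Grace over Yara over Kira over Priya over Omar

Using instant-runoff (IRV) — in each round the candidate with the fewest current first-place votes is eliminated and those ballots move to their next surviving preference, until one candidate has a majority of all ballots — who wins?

Yara

Round 1: Yara 12, Kira 27, Priya 0, Omar 15, Grace 9. Priya eliminated.
Round 2: Yara 12, Kira 27, Omar 15, Grace 9. Grace eliminated.
Round 3: Yara 21, Kira 27, Omar 15. Omar eliminated.
Round 4: Yara 36, Kira 27. Yara has a majority (≥32).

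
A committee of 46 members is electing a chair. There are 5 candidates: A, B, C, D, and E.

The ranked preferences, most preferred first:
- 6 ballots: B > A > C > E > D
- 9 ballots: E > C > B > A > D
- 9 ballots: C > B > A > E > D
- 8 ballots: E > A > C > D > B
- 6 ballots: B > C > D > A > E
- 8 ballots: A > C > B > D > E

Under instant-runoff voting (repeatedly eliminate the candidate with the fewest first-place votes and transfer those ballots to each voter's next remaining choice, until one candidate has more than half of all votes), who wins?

C

Round 1: A 8, B 12, C 9, D 0, E 17. D eliminated.
Round 2: A 8, B 12, C 9, E 17. A eliminated.
Round 3: B 12, C 17, E 17. B eliminated.
Round 4: C 29, E 17. C has a majority (≥24).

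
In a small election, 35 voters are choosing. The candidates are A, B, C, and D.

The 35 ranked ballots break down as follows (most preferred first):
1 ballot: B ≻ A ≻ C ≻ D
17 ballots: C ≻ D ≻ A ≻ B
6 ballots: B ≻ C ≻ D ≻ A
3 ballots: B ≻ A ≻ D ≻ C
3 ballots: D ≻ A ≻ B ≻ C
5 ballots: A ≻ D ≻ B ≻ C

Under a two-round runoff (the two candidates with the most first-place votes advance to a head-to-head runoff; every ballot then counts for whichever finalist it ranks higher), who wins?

Round 1 first-place votes: A 5, B 10, C 17, D 3. C and B advance.
Runoff: C is ranked above B on 17 ballots, B above C on 18.

B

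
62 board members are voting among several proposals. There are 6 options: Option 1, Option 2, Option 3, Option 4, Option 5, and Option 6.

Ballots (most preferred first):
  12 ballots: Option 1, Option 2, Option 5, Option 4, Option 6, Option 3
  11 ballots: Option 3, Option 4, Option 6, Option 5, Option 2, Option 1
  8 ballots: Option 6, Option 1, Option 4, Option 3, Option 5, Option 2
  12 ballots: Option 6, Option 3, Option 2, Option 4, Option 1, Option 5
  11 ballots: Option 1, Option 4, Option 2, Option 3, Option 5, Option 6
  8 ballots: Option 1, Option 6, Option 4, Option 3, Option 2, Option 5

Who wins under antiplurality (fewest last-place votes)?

Option 4

Last-place votes: Option 1 11, Option 2 8, Option 3 12, Option 4 0, Option 5 20, Option 6 11.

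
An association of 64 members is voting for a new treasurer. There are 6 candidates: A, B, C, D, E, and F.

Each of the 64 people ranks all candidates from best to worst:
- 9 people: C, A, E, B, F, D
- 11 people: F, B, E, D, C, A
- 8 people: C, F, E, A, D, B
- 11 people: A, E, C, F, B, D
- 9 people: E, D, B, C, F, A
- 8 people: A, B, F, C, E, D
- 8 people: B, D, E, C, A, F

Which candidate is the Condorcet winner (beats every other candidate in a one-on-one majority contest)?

E vs A: 36–28
E vs B: 37–27
E vs C: 39–25
E vs D: 56–8
E vs F: 37–27
E beats every other candidate.

E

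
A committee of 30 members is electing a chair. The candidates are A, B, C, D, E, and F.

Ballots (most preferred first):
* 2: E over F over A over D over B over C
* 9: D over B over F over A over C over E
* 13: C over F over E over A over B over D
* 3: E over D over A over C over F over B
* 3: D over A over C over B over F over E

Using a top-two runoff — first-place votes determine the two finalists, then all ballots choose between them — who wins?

D

Round 1 first-place votes: A 0, B 0, C 13, D 12, E 5, F 0. C and D advance.
Runoff: C is ranked above D on 13 ballots, D above C on 17.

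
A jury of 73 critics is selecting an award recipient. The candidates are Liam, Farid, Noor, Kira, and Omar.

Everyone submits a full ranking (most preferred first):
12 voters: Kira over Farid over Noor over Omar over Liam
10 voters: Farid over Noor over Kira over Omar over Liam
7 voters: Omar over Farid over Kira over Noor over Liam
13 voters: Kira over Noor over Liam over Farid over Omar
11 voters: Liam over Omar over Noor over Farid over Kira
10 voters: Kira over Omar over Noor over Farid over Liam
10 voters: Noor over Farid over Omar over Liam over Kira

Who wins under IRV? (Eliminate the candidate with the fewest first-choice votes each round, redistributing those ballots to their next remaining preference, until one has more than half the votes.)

Farid

Round 1: Liam 11, Farid 10, Noor 10, Kira 35, Omar 7. Omar eliminated.
Round 2: Liam 11, Farid 17, Noor 10, Kira 35. Noor eliminated.
Round 3: Liam 11, Farid 27, Kira 35. Liam eliminated.
Round 4: Farid 38, Kira 35. Farid has a majority (≥37).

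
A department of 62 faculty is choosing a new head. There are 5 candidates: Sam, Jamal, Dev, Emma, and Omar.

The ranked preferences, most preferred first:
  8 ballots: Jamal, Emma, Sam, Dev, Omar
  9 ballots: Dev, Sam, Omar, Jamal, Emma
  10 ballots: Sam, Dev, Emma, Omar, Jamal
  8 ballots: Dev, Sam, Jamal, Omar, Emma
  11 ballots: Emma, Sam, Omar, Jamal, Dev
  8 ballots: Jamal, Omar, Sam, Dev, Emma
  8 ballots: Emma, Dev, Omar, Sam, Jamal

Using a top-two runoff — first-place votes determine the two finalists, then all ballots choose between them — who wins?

Dev

Round 1 first-place votes: Sam 10, Jamal 16, Dev 17, Emma 19, Omar 0. Emma and Dev advance.
Runoff: Emma is ranked above Dev on 27 ballots, Dev above Emma on 35.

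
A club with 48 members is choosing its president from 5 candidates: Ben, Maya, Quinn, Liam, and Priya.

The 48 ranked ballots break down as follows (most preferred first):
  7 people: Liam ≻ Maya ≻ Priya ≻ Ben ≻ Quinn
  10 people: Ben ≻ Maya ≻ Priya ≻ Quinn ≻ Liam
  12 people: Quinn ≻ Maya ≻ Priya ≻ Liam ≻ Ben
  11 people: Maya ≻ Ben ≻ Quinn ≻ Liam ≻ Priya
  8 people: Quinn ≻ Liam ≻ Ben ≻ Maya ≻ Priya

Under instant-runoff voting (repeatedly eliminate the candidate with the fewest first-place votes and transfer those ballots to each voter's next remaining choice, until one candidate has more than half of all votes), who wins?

Round 1: Ben 10, Maya 11, Quinn 20, Liam 7, Priya 0. Priya eliminated.
Round 2: Ben 10, Maya 11, Quinn 20, Liam 7. Liam eliminated.
Round 3: Ben 10, Maya 18, Quinn 20. Ben eliminated.
Round 4: Maya 28, Quinn 20. Maya has a majority (≥25).

Maya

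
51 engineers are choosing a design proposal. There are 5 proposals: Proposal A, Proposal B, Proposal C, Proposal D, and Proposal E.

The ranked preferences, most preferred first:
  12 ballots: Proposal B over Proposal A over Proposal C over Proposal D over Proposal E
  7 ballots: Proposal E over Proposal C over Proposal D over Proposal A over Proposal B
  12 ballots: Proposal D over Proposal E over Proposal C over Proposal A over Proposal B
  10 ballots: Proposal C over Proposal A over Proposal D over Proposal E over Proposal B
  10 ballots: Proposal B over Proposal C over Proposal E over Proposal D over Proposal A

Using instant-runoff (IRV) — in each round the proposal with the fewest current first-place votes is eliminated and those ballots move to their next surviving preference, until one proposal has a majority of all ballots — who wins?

Proposal C

Round 1: Proposal A 0, Proposal B 22, Proposal C 10, Proposal D 12, Proposal E 7. Proposal A eliminated.
Round 2: Proposal B 22, Proposal C 10, Proposal D 12, Proposal E 7. Proposal E eliminated.
Round 3: Proposal B 22, Proposal C 17, Proposal D 12. Proposal D eliminated.
Round 4: Proposal B 22, Proposal C 29. Proposal C has a majority (≥26).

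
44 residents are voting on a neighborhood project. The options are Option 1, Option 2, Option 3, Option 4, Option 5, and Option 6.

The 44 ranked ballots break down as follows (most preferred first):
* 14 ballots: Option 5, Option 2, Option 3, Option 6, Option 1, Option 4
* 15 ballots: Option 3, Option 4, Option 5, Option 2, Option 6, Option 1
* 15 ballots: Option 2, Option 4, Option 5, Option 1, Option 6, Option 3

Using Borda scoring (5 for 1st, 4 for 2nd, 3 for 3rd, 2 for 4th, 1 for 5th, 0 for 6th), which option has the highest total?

Option 2

Option 1: 14×1 + 15×0 + 15×2 = 44
Option 2: 14×4 + 15×2 + 15×5 = 161
Option 3: 14×3 + 15×5 + 15×0 = 117
Option 4: 14×0 + 15×4 + 15×4 = 120
Option 5: 14×5 + 15×3 + 15×3 = 160
Option 6: 14×2 + 15×1 + 15×1 = 58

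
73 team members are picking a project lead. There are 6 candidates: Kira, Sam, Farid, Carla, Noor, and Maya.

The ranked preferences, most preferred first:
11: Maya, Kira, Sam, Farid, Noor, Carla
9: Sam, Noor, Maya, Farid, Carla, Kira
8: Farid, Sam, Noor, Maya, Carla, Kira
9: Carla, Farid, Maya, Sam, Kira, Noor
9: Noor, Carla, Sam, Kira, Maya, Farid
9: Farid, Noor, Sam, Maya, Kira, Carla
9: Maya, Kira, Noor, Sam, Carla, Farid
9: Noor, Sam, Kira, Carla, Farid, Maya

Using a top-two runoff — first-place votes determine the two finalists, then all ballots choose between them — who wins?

Round 1 first-place votes: Kira 0, Sam 9, Farid 17, Carla 9, Noor 18, Maya 20. Maya and Noor advance.
Runoff: Maya is ranked above Noor on 29 ballots, Noor above Maya on 44.

Noor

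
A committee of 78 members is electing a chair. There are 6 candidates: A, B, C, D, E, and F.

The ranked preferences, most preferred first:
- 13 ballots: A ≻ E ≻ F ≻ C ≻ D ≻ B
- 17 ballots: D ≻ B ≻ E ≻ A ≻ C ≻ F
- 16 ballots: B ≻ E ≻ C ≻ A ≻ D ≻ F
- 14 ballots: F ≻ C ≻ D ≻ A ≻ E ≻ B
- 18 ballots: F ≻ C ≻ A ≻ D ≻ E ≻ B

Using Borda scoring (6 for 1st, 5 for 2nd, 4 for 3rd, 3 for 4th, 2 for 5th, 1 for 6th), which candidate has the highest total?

C

A: 13×6 + 17×3 + 16×3 + 14×3 + 18×4 = 291
B: 13×1 + 17×5 + 16×6 + 14×1 + 18×1 = 226
C: 13×3 + 17×2 + 16×4 + 14×5 + 18×5 = 297
D: 13×2 + 17×6 + 16×2 + 14×4 + 18×3 = 270
E: 13×5 + 17×4 + 16×5 + 14×2 + 18×2 = 277
F: 13×4 + 17×1 + 16×1 + 14×6 + 18×6 = 277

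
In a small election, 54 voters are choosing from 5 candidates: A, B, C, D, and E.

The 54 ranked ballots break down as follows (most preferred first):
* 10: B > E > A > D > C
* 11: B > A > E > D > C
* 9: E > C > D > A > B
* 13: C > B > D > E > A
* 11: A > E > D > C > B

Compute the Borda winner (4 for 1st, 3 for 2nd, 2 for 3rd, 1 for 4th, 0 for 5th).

E

A: 10×2 + 11×3 + 9×1 + 13×0 + 11×4 = 106
B: 10×4 + 11×4 + 9×0 + 13×3 + 11×0 = 123
C: 10×0 + 11×0 + 9×3 + 13×4 + 11×1 = 90
D: 10×1 + 11×1 + 9×2 + 13×2 + 11×2 = 87
E: 10×3 + 11×2 + 9×4 + 13×1 + 11×3 = 134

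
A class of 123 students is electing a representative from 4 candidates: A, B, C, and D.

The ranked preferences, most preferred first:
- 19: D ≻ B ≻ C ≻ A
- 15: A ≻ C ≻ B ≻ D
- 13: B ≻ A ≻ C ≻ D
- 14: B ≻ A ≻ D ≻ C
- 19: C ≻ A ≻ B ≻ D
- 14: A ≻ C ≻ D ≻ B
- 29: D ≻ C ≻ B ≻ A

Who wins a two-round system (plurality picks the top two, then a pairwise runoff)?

Round 1 first-place votes: A 29, B 27, C 19, D 48. D and A advance.
Runoff: D is ranked above A on 48 ballots, A above D on 75.

A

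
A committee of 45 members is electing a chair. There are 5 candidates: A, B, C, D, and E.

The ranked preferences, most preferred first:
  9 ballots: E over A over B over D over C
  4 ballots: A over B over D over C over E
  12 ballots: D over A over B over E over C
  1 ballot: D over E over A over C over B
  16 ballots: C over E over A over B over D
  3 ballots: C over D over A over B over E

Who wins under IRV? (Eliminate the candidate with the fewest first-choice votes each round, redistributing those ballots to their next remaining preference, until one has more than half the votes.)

Round 1: A 4, B 0, C 19, D 13, E 9. B eliminated.
Round 2: A 4, C 19, D 13, E 9. A eliminated.
Round 3: C 19, D 17, E 9. E eliminated.
Round 4: C 19, D 26. D has a majority (≥23).

D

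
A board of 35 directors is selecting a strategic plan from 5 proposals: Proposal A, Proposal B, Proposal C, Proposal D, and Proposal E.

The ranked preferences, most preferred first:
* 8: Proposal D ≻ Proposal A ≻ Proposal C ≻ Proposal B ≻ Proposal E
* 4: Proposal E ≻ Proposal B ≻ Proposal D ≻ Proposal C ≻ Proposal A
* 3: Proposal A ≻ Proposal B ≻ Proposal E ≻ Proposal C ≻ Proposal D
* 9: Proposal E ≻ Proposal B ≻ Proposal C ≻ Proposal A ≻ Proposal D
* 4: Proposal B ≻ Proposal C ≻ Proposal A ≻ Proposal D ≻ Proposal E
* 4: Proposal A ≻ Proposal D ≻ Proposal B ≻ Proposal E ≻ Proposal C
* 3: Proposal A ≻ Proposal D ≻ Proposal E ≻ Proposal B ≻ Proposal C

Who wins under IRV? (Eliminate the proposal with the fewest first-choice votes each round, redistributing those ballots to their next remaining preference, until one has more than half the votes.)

Proposal A

Round 1: Proposal A 10, Proposal B 4, Proposal C 0, Proposal D 8, Proposal E 13. Proposal C eliminated.
Round 2: Proposal A 10, Proposal B 4, Proposal D 8, Proposal E 13. Proposal B eliminated.
Round 3: Proposal A 14, Proposal D 8, Proposal E 13. Proposal D eliminated.
Round 4: Proposal A 22, Proposal E 13. Proposal A has a majority (≥18).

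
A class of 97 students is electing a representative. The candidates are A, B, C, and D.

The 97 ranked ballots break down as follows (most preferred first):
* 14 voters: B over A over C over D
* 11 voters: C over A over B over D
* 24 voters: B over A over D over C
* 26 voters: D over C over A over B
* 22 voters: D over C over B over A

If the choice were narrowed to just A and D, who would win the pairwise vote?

A is ranked above D on 49 ballots; D above A on 48.

A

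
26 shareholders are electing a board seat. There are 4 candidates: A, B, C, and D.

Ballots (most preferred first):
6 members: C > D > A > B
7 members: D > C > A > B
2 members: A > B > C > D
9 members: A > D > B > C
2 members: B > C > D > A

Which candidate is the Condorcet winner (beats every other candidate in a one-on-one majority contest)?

D

D vs A: 15–11
D vs B: 22–4
D vs C: 16–10
D beats every other candidate.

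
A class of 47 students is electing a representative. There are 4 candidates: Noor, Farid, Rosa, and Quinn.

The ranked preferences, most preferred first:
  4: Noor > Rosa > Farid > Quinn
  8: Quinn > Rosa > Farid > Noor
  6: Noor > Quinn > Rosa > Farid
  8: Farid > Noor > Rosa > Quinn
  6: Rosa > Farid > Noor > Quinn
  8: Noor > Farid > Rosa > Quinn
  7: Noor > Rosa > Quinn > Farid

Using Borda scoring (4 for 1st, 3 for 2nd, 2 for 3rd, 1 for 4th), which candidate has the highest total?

Noor: 4×4 + 8×1 + 6×4 + 8×3 + 6×2 + 8×4 + 7×4 = 144
Farid: 4×2 + 8×2 + 6×1 + 8×4 + 6×3 + 8×3 + 7×1 = 111
Rosa: 4×3 + 8×3 + 6×2 + 8×2 + 6×4 + 8×2 + 7×3 = 125
Quinn: 4×1 + 8×4 + 6×3 + 8×1 + 6×1 + 8×1 + 7×2 = 90

Noor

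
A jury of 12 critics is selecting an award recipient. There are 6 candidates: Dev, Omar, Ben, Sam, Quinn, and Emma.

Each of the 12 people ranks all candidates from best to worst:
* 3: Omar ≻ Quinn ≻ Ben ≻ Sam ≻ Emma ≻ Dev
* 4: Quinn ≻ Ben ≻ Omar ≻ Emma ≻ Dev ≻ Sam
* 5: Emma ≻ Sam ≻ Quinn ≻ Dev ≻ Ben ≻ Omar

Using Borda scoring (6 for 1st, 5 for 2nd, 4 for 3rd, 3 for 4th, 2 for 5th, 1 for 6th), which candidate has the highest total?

Dev: 3×1 + 4×2 + 5×3 = 26
Omar: 3×6 + 4×4 + 5×1 = 39
Ben: 3×4 + 4×5 + 5×2 = 42
Sam: 3×3 + 4×1 + 5×5 = 38
Quinn: 3×5 + 4×6 + 5×4 = 59
Emma: 3×2 + 4×3 + 5×6 = 48

Quinn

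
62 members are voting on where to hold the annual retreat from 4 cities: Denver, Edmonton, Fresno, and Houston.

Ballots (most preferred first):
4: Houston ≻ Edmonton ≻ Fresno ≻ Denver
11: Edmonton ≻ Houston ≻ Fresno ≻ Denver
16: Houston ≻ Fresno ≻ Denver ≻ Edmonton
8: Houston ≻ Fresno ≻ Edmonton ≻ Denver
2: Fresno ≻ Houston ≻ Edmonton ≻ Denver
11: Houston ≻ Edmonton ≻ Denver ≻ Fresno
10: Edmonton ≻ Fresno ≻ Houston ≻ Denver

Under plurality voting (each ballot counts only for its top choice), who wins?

Houston

First-place votes: Denver 0, Edmonton 21, Fresno 2, Houston 39.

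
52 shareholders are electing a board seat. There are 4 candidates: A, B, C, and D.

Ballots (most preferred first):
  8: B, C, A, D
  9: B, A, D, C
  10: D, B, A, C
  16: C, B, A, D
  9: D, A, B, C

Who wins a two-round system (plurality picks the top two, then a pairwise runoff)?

B

Round 1 first-place votes: A 0, B 17, C 16, D 19. D and B advance.
Runoff: D is ranked above B on 19 ballots, B above D on 33.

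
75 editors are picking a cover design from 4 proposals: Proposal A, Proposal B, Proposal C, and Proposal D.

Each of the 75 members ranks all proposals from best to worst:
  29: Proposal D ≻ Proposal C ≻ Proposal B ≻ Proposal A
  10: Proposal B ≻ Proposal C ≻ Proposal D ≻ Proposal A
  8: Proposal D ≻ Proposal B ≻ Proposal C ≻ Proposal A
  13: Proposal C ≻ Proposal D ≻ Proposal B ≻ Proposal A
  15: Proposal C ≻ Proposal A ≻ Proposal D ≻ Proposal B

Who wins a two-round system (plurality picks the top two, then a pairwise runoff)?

Proposal C

Round 1 first-place votes: Proposal A 0, Proposal B 10, Proposal C 28, Proposal D 37. Proposal D and Proposal C advance.
Runoff: Proposal D is ranked above Proposal C on 37 ballots, Proposal C above Proposal D on 38.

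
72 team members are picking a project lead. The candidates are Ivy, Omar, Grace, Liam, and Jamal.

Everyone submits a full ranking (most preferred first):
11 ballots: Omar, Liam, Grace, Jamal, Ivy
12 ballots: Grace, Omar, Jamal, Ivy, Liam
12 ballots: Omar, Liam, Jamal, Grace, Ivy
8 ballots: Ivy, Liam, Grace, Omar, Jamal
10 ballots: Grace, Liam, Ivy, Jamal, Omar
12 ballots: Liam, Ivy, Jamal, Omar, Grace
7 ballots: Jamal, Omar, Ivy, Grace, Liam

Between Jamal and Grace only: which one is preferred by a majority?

Jamal is ranked above Grace on 31 ballots; Grace above Jamal on 41.

Grace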